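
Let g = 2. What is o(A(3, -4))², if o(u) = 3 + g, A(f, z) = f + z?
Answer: 25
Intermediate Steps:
o(u) = 5 (o(u) = 3 + 2 = 5)
o(A(3, -4))² = 5² = 25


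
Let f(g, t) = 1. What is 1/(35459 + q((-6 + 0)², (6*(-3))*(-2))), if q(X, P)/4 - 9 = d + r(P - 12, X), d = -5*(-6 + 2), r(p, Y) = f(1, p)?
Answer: 1/35579 ≈ 2.8106e-5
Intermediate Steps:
r(p, Y) = 1
d = 20 (d = -5*(-4) = 20)
q(X, P) = 120 (q(X, P) = 36 + 4*(20 + 1) = 36 + 4*21 = 36 + 84 = 120)
1/(35459 + q((-6 + 0)², (6*(-3))*(-2))) = 1/(35459 + 120) = 1/35579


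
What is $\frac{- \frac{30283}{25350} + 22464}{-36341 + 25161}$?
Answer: $- \frac{569432117}{283413000} \approx -2.0092$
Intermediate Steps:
$\frac{- \frac{30283}{25350} + 22464}{-36341 + 25161} = \frac{\left(-30283\right) \frac{1}{25350} + 22464}{-11180} = \left(- \frac{30283}{25350} + 22464\right) \left(- \frac{1}{11180}\right) = \frac{569432117}{25350} \left(- \frac{1}{11180}\right) = - \frac{569432117}{283413000}$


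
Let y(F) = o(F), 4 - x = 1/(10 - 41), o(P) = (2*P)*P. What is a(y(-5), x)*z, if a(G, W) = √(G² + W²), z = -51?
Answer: -1275*√3869/31 ≈ -2558.3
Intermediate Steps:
o(P) = 2*P²
x = 125/31 (x = 4 - 1/(10 - 41) = 4 - 1/(-31) = 4 - 1*(-1/31) = 4 + 1/31 = 125/31 ≈ 4.0323)
y(F) = 2*F²
a(y(-5), x)*z = √((2*(-5)²)² + (125/31)²)*(-51) = √((2*25)² + 15625/961)*(-51) = √(50² + 15625/961)*(-51) = √(2500 + 15625/961)*(-51) = √(2418125/961)*(-51) = (25*√3869/31)*(-51) = -1275*√3869/31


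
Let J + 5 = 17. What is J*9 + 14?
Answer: 122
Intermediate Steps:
J = 12 (J = -5 + 17 = 12)
J*9 + 14 = 12*9 + 14 = 108 + 14 = 122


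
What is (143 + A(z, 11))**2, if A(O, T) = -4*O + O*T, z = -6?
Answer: 10201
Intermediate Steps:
(143 + A(z, 11))**2 = (143 - 6*(-4 + 11))**2 = (143 - 6*7)**2 = (143 - 42)**2 = 101**2 = 10201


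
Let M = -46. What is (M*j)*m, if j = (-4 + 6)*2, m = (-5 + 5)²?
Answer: 0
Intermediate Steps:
m = 0 (m = 0² = 0)
j = 4 (j = 2*2 = 4)
(M*j)*m = -46*4*0 = -184*0 = 0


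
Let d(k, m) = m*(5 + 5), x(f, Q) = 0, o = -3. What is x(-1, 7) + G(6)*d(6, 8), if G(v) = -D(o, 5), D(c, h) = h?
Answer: -400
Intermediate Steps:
d(k, m) = 10*m (d(k, m) = m*10 = 10*m)
G(v) = -5 (G(v) = -1*5 = -5)
x(-1, 7) + G(6)*d(6, 8) = 0 - 50*8 = 0 - 5*80 = 0 - 400 = -400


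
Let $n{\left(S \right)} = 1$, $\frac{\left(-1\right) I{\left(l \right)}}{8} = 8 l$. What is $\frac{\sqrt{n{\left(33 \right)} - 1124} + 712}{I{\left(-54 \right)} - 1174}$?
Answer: $\frac{356}{1141} + \frac{i \sqrt{1123}}{2282} \approx 0.31201 + 0.014685 i$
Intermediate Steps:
$I{\left(l \right)} = - 64 l$ ($I{\left(l \right)} = - 8 \cdot 8 l = - 64 l$)
$\frac{\sqrt{n{\left(33 \right)} - 1124} + 712}{I{\left(-54 \right)} - 1174} = \frac{\sqrt{1 - 1124} + 712}{\left(-64\right) \left(-54\right) - 1174} = \frac{\sqrt{-1123} + 712}{3456 - 1174} = \frac{i \sqrt{1123} + 712}{2282} = \left(712 + i \sqrt{1123}\right) \frac{1}{2282} = \frac{356}{1141} + \frac{i \sqrt{1123}}{2282}$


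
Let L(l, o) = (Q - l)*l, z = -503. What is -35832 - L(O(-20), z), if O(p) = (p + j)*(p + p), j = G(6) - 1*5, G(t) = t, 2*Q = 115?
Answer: 498068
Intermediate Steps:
Q = 115/2 (Q = (½)*115 = 115/2 ≈ 57.500)
j = 1 (j = 6 - 1*5 = 6 - 5 = 1)
O(p) = 2*p*(1 + p) (O(p) = (p + 1)*(p + p) = (1 + p)*(2*p) = 2*p*(1 + p))
L(l, o) = l*(115/2 - l) (L(l, o) = (115/2 - l)*l = l*(115/2 - l))
-35832 - L(O(-20), z) = -35832 - 2*(-20)*(1 - 20)*(115 - 4*(-20)*(1 - 20))/2 = -35832 - 2*(-20)*(-19)*(115 - 4*(-20)*(-19))/2 = -35832 - 760*(115 - 2*760)/2 = -35832 - 760*(115 - 1520)/2 = -35832 - 760*(-1405)/2 = -35832 - 1*(-533900) = -35832 + 533900 = 498068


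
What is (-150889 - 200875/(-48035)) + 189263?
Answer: 368699193/9607 ≈ 38378.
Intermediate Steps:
(-150889 - 200875/(-48035)) + 189263 = (-150889 - 200875*(-1/48035)) + 189263 = (-150889 + 40175/9607) + 189263 = -1449550448/9607 + 189263 = 368699193/9607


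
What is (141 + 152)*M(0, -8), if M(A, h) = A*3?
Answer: 0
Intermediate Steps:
M(A, h) = 3*A
(141 + 152)*M(0, -8) = (141 + 152)*(3*0) = 293*0 = 0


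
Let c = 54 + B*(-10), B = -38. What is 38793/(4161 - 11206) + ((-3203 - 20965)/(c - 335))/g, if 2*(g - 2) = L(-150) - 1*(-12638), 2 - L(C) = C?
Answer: -8245995613/1487206545 ≈ -5.5446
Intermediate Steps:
L(C) = 2 - C
c = 434 (c = 54 - 38*(-10) = 54 + 380 = 434)
g = 6397 (g = 2 + ((2 - 1*(-150)) - 1*(-12638))/2 = 2 + ((2 + 150) + 12638)/2 = 2 + (152 + 12638)/2 = 2 + (½)*12790 = 2 + 6395 = 6397)
38793/(4161 - 11206) + ((-3203 - 20965)/(c - 335))/g = 38793/(4161 - 11206) + ((-3203 - 20965)/(434 - 335))/6397 = 38793/(-7045) - 24168/99*(1/6397) = 38793*(-1/7045) - 24168*1/99*(1/6397) = -38793/7045 - 8056/33*1/6397 = -38793/7045 - 8056/211101 = -8245995613/1487206545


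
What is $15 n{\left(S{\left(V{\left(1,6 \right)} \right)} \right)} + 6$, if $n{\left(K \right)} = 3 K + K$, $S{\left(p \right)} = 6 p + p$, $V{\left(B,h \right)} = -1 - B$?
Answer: $-834$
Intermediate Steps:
$S{\left(p \right)} = 7 p$
$n{\left(K \right)} = 4 K$
$15 n{\left(S{\left(V{\left(1,6 \right)} \right)} \right)} + 6 = 15 \cdot 4 \cdot 7 \left(-1 - 1\right) + 6 = 15 \cdot 4 \cdot 7 \left(-2\right) + 6 = 15 \cdot 4 \left(-14\right) + 6 = 15 \left(-56\right) + 6 = -840 + 6 = -834$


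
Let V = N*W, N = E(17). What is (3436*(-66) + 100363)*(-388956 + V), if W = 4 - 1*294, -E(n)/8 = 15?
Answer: 44769922428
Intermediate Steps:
E(n) = -120 (E(n) = -8*15 = -120)
N = -120
W = -290 (W = 4 - 294 = -290)
V = 34800 (V = -120*(-290) = 34800)
(3436*(-66) + 100363)*(-388956 + V) = (3436*(-66) + 100363)*(-388956 + 34800) = (-226776 + 100363)*(-354156) = -126413*(-354156) = 44769922428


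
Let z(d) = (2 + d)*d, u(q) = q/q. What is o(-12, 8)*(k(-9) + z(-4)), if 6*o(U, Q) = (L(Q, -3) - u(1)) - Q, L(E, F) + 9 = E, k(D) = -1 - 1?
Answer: -10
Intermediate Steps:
k(D) = -2
L(E, F) = -9 + E
u(q) = 1
o(U, Q) = -5/3 (o(U, Q) = (((-9 + Q) - 1*1) - Q)/6 = (((-9 + Q) - 1) - Q)/6 = ((-10 + Q) - Q)/6 = (⅙)*(-10) = -5/3)
z(d) = d*(2 + d)
o(-12, 8)*(k(-9) + z(-4)) = -5*(-2 - 4*(2 - 4))/3 = -5*(-2 - 4*(-2))/3 = -5*(-2 + 8)/3 = -5/3*6 = -10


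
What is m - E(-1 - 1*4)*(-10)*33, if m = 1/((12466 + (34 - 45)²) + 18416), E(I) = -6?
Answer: -61385939/31003 ≈ -1980.0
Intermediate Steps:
m = 1/31003 (m = 1/((12466 + (-11)²) + 18416) = 1/((12466 + 121) + 18416) = 1/(12587 + 18416) = 1/31003 ≈ 3.2255e-5)
m - E(-1 - 1*4)*(-10)*33 = 1/31003 - (-6*(-10))*33 = 1/31003 - 60*33 = 1/31003 - 1*1980 = 1/31003 - 1980 = -61385939/31003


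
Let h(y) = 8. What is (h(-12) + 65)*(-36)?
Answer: -2628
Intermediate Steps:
(h(-12) + 65)*(-36) = (8 + 65)*(-36) = 73*(-36) = -2628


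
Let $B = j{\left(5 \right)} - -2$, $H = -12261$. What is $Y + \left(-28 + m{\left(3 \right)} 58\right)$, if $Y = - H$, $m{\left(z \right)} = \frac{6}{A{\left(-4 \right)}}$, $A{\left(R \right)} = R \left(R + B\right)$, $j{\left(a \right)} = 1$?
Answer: $12320$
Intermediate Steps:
$B = 3$ ($B = 1 - -2 = 1 + 2 = 3$)
$A{\left(R \right)} = R \left(3 + R\right)$ ($A{\left(R \right)} = R \left(R + 3\right) = R \left(3 + R\right)$)
$m{\left(z \right)} = \frac{3}{2}$ ($m{\left(z \right)} = \frac{6}{\left(-4\right) \left(3 - 4\right)} = \frac{6}{\left(-4\right) \left(-1\right)} = \frac{6}{4} = 6 \cdot \frac{1}{4} = \frac{3}{2}$)
$Y = 12261$ ($Y = \left(-1\right) \left(-12261\right) = 12261$)
$Y + \left(-28 + m{\left(3 \right)} 58\right) = 12261 + \left(-28 + \frac{3}{2} \cdot 58\right) = 12261 + \left(-28 + 87\right) = 12261 + 59 = 12320$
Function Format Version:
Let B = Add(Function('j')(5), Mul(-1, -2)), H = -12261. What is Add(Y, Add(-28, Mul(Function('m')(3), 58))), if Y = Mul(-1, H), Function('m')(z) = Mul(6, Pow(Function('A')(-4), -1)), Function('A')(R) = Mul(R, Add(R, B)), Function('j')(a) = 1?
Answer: 12320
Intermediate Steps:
B = 3 (B = Add(1, Mul(-1, -2)) = Add(1, 2) = 3)
Function('A')(R) = Mul(R, Add(3, R)) (Function('A')(R) = Mul(R, Add(R, 3)) = Mul(R, Add(3, R)))
Function('m')(z) = Rational(3, 2) (Function('m')(z) = Mul(6, Pow(Mul(-4, Add(3, -4)), -1)) = Mul(6, Pow(Mul(-4, -1), -1)) = Mul(6, Pow(4, -1)) = Mul(6, Rational(1, 4)) = Rational(3, 2))
Y = 12261 (Y = Mul(-1, -12261) = 12261)
Add(Y, Add(-28, Mul(Function('m')(3), 58))) = Add(12261, Add(-28, Mul(Rational(3, 2), 58))) = Add(12261, Add(-28, 87)) = Add(12261, 59) = 12320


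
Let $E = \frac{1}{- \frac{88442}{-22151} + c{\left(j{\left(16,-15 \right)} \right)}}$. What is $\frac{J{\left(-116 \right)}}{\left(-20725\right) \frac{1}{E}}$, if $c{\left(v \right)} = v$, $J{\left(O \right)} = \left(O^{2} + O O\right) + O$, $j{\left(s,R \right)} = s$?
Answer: $- \frac{296779098}{4589116025} \approx -0.06467$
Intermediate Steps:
$J{\left(O \right)} = O + 2 O^{2}$ ($J{\left(O \right)} = \left(O^{2} + O^{2}\right) + O = 2 O^{2} + O = O + 2 O^{2}$)
$E = \frac{22151}{442858}$ ($E = \frac{1}{- \frac{88442}{-22151} + 16} = \frac{1}{\left(-88442\right) \left(- \frac{1}{22151}\right) + 16} = \frac{1}{\frac{88442}{22151} + 16} = \frac{1}{\frac{442858}{22151}} = \frac{22151}{442858} \approx 0.050018$)
$\frac{J{\left(-116 \right)}}{\left(-20725\right) \frac{1}{E}} = \frac{\left(-116\right) \left(1 + 2 \left(-116\right)\right)}{\left(-20725\right) \frac{1}{\frac{22151}{442858}}} = \frac{\left(-116\right) \left(1 - 232\right)}{\left(-20725\right) \frac{442858}{22151}} = \frac{\left(-116\right) \left(-231\right)}{- \frac{9178232050}{22151}} = 26796 \left(- \frac{22151}{9178232050}\right) = - \frac{296779098}{4589116025}$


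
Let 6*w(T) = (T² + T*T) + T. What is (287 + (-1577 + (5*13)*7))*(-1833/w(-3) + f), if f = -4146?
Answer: 4074132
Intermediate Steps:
w(T) = T²/3 + T/6 (w(T) = ((T² + T*T) + T)/6 = ((T² + T²) + T)/6 = (2*T² + T)/6 = (T + 2*T²)/6 = T²/3 + T/6)
(287 + (-1577 + (5*13)*7))*(-1833/w(-3) + f) = (287 + (-1577 + (5*13)*7))*(-1833*(-2/(1 + 2*(-3))) - 4146) = (287 + (-1577 + 65*7))*(-1833*(-2/(1 - 6)) - 4146) = (287 + (-1577 + 455))*(-1833/((⅙)*(-3)*(-5)) - 4146) = (287 - 1122)*(-1833/5/2 - 4146) = -835*(-1833*⅖ - 4146) = -835*(-3666/5 - 4146) = -835*(-24396/5) = 4074132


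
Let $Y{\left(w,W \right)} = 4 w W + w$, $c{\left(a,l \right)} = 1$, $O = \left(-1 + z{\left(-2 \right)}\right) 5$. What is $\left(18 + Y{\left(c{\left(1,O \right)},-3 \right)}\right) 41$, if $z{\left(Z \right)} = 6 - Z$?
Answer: $287$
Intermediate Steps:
$O = 35$ ($O = \left(-1 + \left(6 - -2\right)\right) 5 = \left(-1 + \left(6 + 2\right)\right) 5 = \left(-1 + 8\right) 5 = 7 \cdot 5 = 35$)
$Y{\left(w,W \right)} = w + 4 W w$ ($Y{\left(w,W \right)} = 4 W w + w = w + 4 W w$)
$\left(18 + Y{\left(c{\left(1,O \right)},-3 \right)}\right) 41 = \left(18 + 1 \left(1 + 4 \left(-3\right)\right)\right) 41 = \left(18 + 1 \left(1 - 12\right)\right) 41 = \left(18 + 1 \left(-11\right)\right) 41 = \left(18 - 11\right) 41 = 7 \cdot 41 = 287$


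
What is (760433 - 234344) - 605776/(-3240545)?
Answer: 1704815684281/3240545 ≈ 5.2609e+5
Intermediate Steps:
(760433 - 234344) - 605776/(-3240545) = 526089 - 605776*(-1/3240545) = 526089 + 605776/3240545 = 1704815684281/3240545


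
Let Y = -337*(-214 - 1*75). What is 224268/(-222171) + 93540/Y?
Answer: -353419328/7212633401 ≈ -0.049000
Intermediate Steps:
Y = 97393 (Y = -337*(-214 - 75) = -337*(-289) = 97393)
224268/(-222171) + 93540/Y = 224268/(-222171) + 93540/97393 = 224268*(-1/222171) + 93540*(1/97393) = -74756/74057 + 93540/97393 = -353419328/7212633401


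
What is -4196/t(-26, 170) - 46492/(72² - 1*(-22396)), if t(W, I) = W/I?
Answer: 12482333/455 ≈ 27434.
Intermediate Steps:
-4196/t(-26, 170) - 46492/(72² - 1*(-22396)) = -4196/((-26/170)) - 46492/(72² - 1*(-22396)) = -4196/((-26*1/170)) - 46492/(5184 + 22396) = -4196/(-13/85) - 46492/27580 = -4196*(-85/13) - 46492*1/27580 = 356660/13 - 59/35 = 12482333/455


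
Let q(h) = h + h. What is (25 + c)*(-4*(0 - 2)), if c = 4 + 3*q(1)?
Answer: 280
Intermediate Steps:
q(h) = 2*h
c = 10 (c = 4 + 3*(2*1) = 4 + 3*2 = 4 + 6 = 10)
(25 + c)*(-4*(0 - 2)) = (25 + 10)*(-4*(0 - 2)) = 35*(-4*(-2)) = 35*8 = 280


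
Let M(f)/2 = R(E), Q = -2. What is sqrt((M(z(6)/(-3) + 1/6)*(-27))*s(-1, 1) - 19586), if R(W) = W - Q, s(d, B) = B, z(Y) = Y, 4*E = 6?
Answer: 5*I*sqrt(791) ≈ 140.62*I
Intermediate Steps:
E = 3/2 (E = (1/4)*6 = 3/2 ≈ 1.5000)
R(W) = 2 + W (R(W) = W - 1*(-2) = W + 2 = 2 + W)
M(f) = 7 (M(f) = 2*(2 + 3/2) = 2*(7/2) = 7)
sqrt((M(z(6)/(-3) + 1/6)*(-27))*s(-1, 1) - 19586) = sqrt((7*(-27))*1 - 19586) = sqrt(-189*1 - 19586) = sqrt(-189 - 19586) = sqrt(-19775) = 5*I*sqrt(791)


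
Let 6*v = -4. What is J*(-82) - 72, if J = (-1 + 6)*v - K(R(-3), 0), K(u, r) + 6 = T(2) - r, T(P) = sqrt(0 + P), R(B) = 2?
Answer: -872/3 + 82*sqrt(2) ≈ -174.70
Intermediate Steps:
v = -2/3 (v = (1/6)*(-4) = -2/3 ≈ -0.66667)
T(P) = sqrt(P)
K(u, r) = -6 + sqrt(2) - r (K(u, r) = -6 + (sqrt(2) - r) = -6 + sqrt(2) - r)
J = 8/3 - sqrt(2) (J = (-1 + 6)*(-2/3) - (-6 + sqrt(2) - 1*0) = 5*(-2/3) - (-6 + sqrt(2) + 0) = -10/3 - (-6 + sqrt(2)) = -10/3 + (6 - sqrt(2)) = 8/3 - sqrt(2) ≈ 1.2525)
J*(-82) - 72 = (8/3 - sqrt(2))*(-82) - 72 = (-656/3 + 82*sqrt(2)) - 72 = -872/3 + 82*sqrt(2)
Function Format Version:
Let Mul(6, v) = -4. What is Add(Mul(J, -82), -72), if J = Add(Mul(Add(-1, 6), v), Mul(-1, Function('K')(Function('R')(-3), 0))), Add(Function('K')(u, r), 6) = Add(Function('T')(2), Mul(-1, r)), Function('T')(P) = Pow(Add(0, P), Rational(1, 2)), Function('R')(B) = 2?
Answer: Add(Rational(-872, 3), Mul(82, Pow(2, Rational(1, 2)))) ≈ -174.70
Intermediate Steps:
v = Rational(-2, 3) (v = Mul(Rational(1, 6), -4) = Rational(-2, 3) ≈ -0.66667)
Function('T')(P) = Pow(P, Rational(1, 2))
Function('K')(u, r) = Add(-6, Pow(2, Rational(1, 2)), Mul(-1, r)) (Function('K')(u, r) = Add(-6, Add(Pow(2, Rational(1, 2)), Mul(-1, r))) = Add(-6, Pow(2, Rational(1, 2)), Mul(-1, r)))
J = Add(Rational(8, 3), Mul(-1, Pow(2, Rational(1, 2)))) (J = Add(Mul(Add(-1, 6), Rational(-2, 3)), Mul(-1, Add(-6, Pow(2, Rational(1, 2)), Mul(-1, 0)))) = Add(Mul(5, Rational(-2, 3)), Mul(-1, Add(-6, Pow(2, Rational(1, 2)), 0))) = Add(Rational(-10, 3), Mul(-1, Add(-6, Pow(2, Rational(1, 2))))) = Add(Rational(-10, 3), Add(6, Mul(-1, Pow(2, Rational(1, 2))))) = Add(Rational(8, 3), Mul(-1, Pow(2, Rational(1, 2)))) ≈ 1.2525)
Add(Mul(J, -82), -72) = Add(Mul(Add(Rational(8, 3), Mul(-1, Pow(2, Rational(1, 2)))), -82), -72) = Add(Add(Rational(-656, 3), Mul(82, Pow(2, Rational(1, 2)))), -72) = Add(Rational(-872, 3), Mul(82, Pow(2, Rational(1, 2))))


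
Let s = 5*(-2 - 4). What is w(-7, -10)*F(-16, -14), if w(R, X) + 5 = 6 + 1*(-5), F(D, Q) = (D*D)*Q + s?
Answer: 14456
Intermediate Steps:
s = -30 (s = 5*(-6) = -30)
F(D, Q) = -30 + Q*D**2 (F(D, Q) = (D*D)*Q - 30 = D**2*Q - 30 = Q*D**2 - 30 = -30 + Q*D**2)
w(R, X) = -4 (w(R, X) = -5 + (6 + 1*(-5)) = -5 + (6 - 5) = -5 + 1 = -4)
w(-7, -10)*F(-16, -14) = -4*(-30 - 14*(-16)**2) = -4*(-30 - 14*256) = -4*(-30 - 3584) = -4*(-3614) = 14456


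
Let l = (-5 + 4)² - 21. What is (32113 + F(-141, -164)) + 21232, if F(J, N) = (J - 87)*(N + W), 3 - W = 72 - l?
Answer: 111029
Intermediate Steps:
l = -20 (l = (-1)² - 21 = 1 - 21 = -20)
W = -89 (W = 3 - (72 - 1*(-20)) = 3 - (72 + 20) = 3 - 1*92 = 3 - 92 = -89)
F(J, N) = (-89 + N)*(-87 + J) (F(J, N) = (J - 87)*(N - 89) = (-87 + J)*(-89 + N) = (-89 + N)*(-87 + J))
(32113 + F(-141, -164)) + 21232 = (32113 + (7743 - 89*(-141) - 87*(-164) - 141*(-164))) + 21232 = (32113 + (7743 + 12549 + 14268 + 23124)) + 21232 = (32113 + 57684) + 21232 = 89797 + 21232 = 111029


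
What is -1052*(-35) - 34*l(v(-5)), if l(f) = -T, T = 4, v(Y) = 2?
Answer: 36956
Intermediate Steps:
l(f) = -4 (l(f) = -1*4 = -4)
-1052*(-35) - 34*l(v(-5)) = -1052*(-35) - 34*(-4) = 36820 - 1*(-136) = 36820 + 136 = 36956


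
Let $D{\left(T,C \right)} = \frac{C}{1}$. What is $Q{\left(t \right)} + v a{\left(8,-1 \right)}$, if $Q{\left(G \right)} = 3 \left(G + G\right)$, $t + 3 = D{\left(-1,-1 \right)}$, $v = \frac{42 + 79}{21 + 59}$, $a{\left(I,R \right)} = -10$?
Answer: $- \frac{313}{8} \approx -39.125$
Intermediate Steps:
$D{\left(T,C \right)} = C$ ($D{\left(T,C \right)} = C 1 = C$)
$v = \frac{121}{80} \approx 1.5125$
$t = -4$ ($t = -3 - 1 = -4$)
$Q{\left(G \right)} = 6 G$ ($Q{\left(G \right)} = 3 \cdot 2 G = 6 G$)
$Q{\left(t \right)} + v a{\left(8,-1 \right)} = 6 \left(-4\right) + \frac{121}{80} \left(-10\right) = -24 - \frac{121}{8} = - \frac{313}{8}$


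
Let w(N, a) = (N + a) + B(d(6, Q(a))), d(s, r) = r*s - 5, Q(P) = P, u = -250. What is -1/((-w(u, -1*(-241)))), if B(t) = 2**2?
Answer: -1/5 ≈ -0.20000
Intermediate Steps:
d(s, r) = -5 + r*s
B(t) = 4
w(N, a) = 4 + N + a (w(N, a) = (N + a) + 4 = 4 + N + a)
-1/((-w(u, -1*(-241)))) = -1/((-(4 - 250 - 1*(-241)))) = -1/((-(4 - 250 + 241))) = -1/((-1*(-5))) = -1/5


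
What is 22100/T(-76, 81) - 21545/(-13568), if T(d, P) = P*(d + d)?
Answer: -4323845/20881152 ≈ -0.20707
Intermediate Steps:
T(d, P) = 2*P*d (T(d, P) = P*(2*d) = 2*P*d)
22100/T(-76, 81) - 21545/(-13568) = 22100/((2*81*(-76))) - 21545/(-13568) = 22100/(-12312) - 21545*(-1/13568) = 22100*(-1/12312) + 21545/13568 = -5525/3078 + 21545/13568 = -4323845/20881152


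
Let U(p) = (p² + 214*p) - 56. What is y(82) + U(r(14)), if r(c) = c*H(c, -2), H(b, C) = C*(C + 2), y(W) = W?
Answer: 26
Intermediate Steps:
H(b, C) = C*(2 + C)
r(c) = 0 (r(c) = c*(-2*(2 - 2)) = c*(-2*0) = c*0 = 0)
U(p) = -56 + p² + 214*p
y(82) + U(r(14)) = 82 + (-56 + 0² + 214*0) = 82 + (-56 + 0 + 0) = 82 - 56 = 26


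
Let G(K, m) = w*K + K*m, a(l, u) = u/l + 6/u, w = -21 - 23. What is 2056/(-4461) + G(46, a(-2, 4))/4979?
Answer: -19368491/22211319 ≈ -0.87201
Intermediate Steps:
w = -44
a(l, u) = 6/u + u/l
G(K, m) = -44*K + K*m
2056/(-4461) + G(46, a(-2, 4))/4979 = 2056/(-4461) + (46*(-44 + (6/4 + 4/(-2))))/4979 = 2056*(-1/4461) + (46*(-44 + (6*(¼) + 4*(-½))))*(1/4979) = -2056/4461 + (46*(-44 + (3/2 - 2)))*(1/4979) = -2056/4461 + (46*(-44 - ½))*(1/4979) = -2056/4461 + (46*(-89/2))*(1/4979) = -2056/4461 - 2047*1/4979 = -2056/4461 - 2047/4979 = -19368491/22211319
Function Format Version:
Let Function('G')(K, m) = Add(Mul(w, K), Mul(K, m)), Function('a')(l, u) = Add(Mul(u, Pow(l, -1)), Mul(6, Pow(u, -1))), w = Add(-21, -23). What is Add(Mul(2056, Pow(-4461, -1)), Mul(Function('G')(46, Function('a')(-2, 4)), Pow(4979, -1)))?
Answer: Rational(-19368491, 22211319) ≈ -0.87201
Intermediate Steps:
w = -44
Function('a')(l, u) = Add(Mul(6, Pow(u, -1)), Mul(u, Pow(l, -1)))
Function('G')(K, m) = Add(Mul(-44, K), Mul(K, m))
Add(Mul(2056, Pow(-4461, -1)), Mul(Function('G')(46, Function('a')(-2, 4)), Pow(4979, -1))) = Add(Mul(2056, Pow(-4461, -1)), Mul(Mul(46, Add(-44, Add(Mul(6, Pow(4, -1)), Mul(4, Pow(-2, -1))))), Pow(4979, -1))) = Add(Mul(2056, Rational(-1, 4461)), Mul(Mul(46, Add(-44, Add(Mul(6, Rational(1, 4)), Mul(4, Rational(-1, 2))))), Rational(1, 4979))) = Add(Rational(-2056, 4461), Mul(Mul(46, Add(-44, Add(Rational(3, 2), -2))), Rational(1, 4979))) = Add(Rational(-2056, 4461), Mul(Mul(46, Add(-44, Rational(-1, 2))), Rational(1, 4979))) = Add(Rational(-2056, 4461), Mul(Mul(46, Rational(-89, 2)), Rational(1, 4979))) = Add(Rational(-2056, 4461), Mul(-2047, Rational(1, 4979))) = Add(Rational(-2056, 4461), Rational(-2047, 4979)) = Rational(-19368491, 22211319)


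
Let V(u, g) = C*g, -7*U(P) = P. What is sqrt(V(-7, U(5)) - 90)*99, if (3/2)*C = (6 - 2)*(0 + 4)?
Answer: 165*I*sqrt(1722)/7 ≈ 978.14*I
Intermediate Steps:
U(P) = -P/7
C = 32/3 (C = 2*((6 - 2)*(0 + 4))/3 = 2*(4*4)/3 = (2/3)*16 = 32/3 ≈ 10.667)
V(u, g) = 32*g/3
sqrt(V(-7, U(5)) - 90)*99 = sqrt(32*(-1/7*5)/3 - 90)*99 = sqrt((32/3)*(-5/7) - 90)*99 = sqrt(-160/21 - 90)*99 = sqrt(-2050/21)*99 = (5*I*sqrt(1722)/21)*99 = 165*I*sqrt(1722)/7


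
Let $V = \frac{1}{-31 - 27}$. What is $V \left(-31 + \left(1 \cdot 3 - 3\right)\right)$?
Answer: $\frac{31}{58} \approx 0.53448$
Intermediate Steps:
$V = - \frac{1}{58}$ ($V = \frac{1}{-58} = - \frac{1}{58} \approx -0.017241$)
$V \left(-31 + \left(1 \cdot 3 - 3\right)\right) = - \frac{-31 + \left(1 \cdot 3 - 3\right)}{58} = - \frac{-31 + \left(3 - 3\right)}{58} = - \frac{-31 + 0}{58} = \left(- \frac{1}{58}\right) \left(-31\right) = \frac{31}{58}$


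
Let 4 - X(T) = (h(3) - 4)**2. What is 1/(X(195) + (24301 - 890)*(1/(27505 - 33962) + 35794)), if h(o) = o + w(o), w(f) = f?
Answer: 6457/5410793794227 ≈ 1.1934e-9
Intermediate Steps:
h(o) = 2*o (h(o) = o + o = 2*o)
X(T) = 0 (X(T) = 4 - (2*3 - 4)**2 = 4 - (6 - 4)**2 = 4 - 1*2**2 = 4 - 1*4 = 4 - 4 = 0)
1/(X(195) + (24301 - 890)*(1/(27505 - 33962) + 35794)) = 1/(0 + (24301 - 890)*(1/(27505 - 33962) + 35794)) = 1/(0 + 23411*(1/(-6457) + 35794)) = 1/(0 + 23411*(-1/6457 + 35794)) = 1/(0 + 23411*(231121857/6457)) = 1/(0 + 5410793794227/6457) = 1/(5410793794227/6457) = 6457/5410793794227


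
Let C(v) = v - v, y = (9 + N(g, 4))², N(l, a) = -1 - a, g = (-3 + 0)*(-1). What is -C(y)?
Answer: 0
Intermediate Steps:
g = 3 (g = -3*(-1) = 3)
y = 16 (y = (9 + (-1 - 1*4))² = (9 + (-1 - 4))² = (9 - 5)² = 4² = 16)
C(v) = 0
-C(y) = -1*0 = 0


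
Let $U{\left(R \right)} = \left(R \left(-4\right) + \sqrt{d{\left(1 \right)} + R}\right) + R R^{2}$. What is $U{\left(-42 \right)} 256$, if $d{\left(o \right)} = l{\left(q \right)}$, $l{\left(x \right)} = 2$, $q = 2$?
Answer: $-18923520 + 512 i \sqrt{10} \approx -1.8924 \cdot 10^{7} + 1619.1 i$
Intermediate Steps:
$d{\left(o \right)} = 2$
$U{\left(R \right)} = R^{3} + \sqrt{2 + R} - 4 R$ ($U{\left(R \right)} = \left(R \left(-4\right) + \sqrt{2 + R}\right) + R R^{2} = \left(- 4 R + \sqrt{2 + R}\right) + R^{3} = \left(\sqrt{2 + R} - 4 R\right) + R^{3} = R^{3} + \sqrt{2 + R} - 4 R$)
$U{\left(-42 \right)} 256 = \left(\left(-42\right)^{3} + \sqrt{2 - 42} - -168\right) 256 = \left(-74088 + \sqrt{-40} + 168\right) 256 = \left(-74088 + 2 i \sqrt{10} + 168\right) 256 = \left(-73920 + 2 i \sqrt{10}\right) 256 = -18923520 + 512 i \sqrt{10}$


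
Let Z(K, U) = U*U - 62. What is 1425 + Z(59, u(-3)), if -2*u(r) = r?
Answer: 5461/4 ≈ 1365.3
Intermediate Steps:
u(r) = -r/2
Z(K, U) = -62 + U² (Z(K, U) = U² - 62 = -62 + U²)
1425 + Z(59, u(-3)) = 1425 + (-62 + (-½*(-3))²) = 1425 + (-62 + (3/2)²) = 1425 + (-62 + 9/4) = 1425 - 239/4 = 5461/4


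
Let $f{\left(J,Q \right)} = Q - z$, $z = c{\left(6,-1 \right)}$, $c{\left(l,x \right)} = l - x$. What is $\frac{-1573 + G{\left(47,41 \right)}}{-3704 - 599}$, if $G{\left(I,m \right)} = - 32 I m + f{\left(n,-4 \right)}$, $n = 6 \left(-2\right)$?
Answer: $\frac{63248}{4303} \approx 14.699$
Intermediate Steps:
$z = 7$ ($z = 6 - -1 = 6 + 1 = 7$)
$n = -12$
$f{\left(J,Q \right)} = -7 + Q$ ($f{\left(J,Q \right)} = Q - 7 = -7 + Q$)
$G{\left(I,m \right)} = -11 - 32 I m$ ($G{\left(I,m \right)} = - 32 I m - 11 = -11 - 32 I m$)
$\frac{-1573 + G{\left(47,41 \right)}}{-3704 - 599} = \frac{-1573 - \left(11 + 1504 \cdot 41\right)}{-3704 - 599} = \frac{-1573 - 61675}{-4303} = \left(-1573 - 61675\right) \left(- \frac{1}{4303}\right) = \left(-63248\right) \left(- \frac{1}{4303}\right) = \frac{63248}{4303}$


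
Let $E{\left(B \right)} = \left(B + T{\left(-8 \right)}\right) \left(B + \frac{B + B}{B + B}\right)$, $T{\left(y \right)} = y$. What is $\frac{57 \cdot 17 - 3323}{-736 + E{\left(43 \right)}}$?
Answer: $- \frac{1177}{402} \approx -2.9279$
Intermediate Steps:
$E{\left(B \right)} = \left(1 + B\right) \left(-8 + B\right)$ ($E{\left(B \right)} = \left(B - 8\right) \left(B + \frac{B + B}{B + B}\right) = \left(-8 + B\right) \left(B + \frac{2 B}{2 B}\right) = \left(-8 + B\right) \left(B + 2 B \frac{1}{2 B}\right) = \left(-8 + B\right) \left(B + 1\right) = \left(-8 + B\right) \left(1 + B\right) = \left(1 + B\right) \left(-8 + B\right)$)
$\frac{57 \cdot 17 - 3323}{-736 + E{\left(43 \right)}} = \frac{57 \cdot 17 - 3323}{-736 - \left(309 - 1849\right)} = \frac{969 - 3323}{-736 - -1540} = - \frac{2354}{-736 + 1540} = - \frac{2354}{804} = \left(-2354\right) \frac{1}{804} = - \frac{1177}{402}$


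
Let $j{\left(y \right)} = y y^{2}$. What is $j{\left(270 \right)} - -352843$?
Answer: $20035843$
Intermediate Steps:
$j{\left(y \right)} = y^{3}$
$j{\left(270 \right)} - -352843 = 270^{3} - -352843 = 19683000 + 352843 = 20035843$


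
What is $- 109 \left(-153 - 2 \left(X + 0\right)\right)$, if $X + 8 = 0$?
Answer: $14933$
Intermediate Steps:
$X = -8$ ($X = -8 + 0 = -8$)
$- 109 \left(-153 - 2 \left(X + 0\right)\right) = - 109 \left(-153 - 2 \left(-8 + 0\right)\right) = - 109 \left(-153 - -16\right) = - 109 \left(-153 + 16\right) = \left(-109\right) \left(-137\right) = 14933$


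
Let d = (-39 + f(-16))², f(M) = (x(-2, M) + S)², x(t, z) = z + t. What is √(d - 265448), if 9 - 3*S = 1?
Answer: I*√18386063/9 ≈ 476.43*I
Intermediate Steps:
S = 8/3 (S = 3 - ⅓*1 = 3 - ⅓ = 8/3 ≈ 2.6667)
x(t, z) = t + z
f(M) = (⅔ + M)² (f(M) = ((-2 + M) + 8/3)² = (⅔ + M)²)
d = 3115225/81 (d = (-39 + (2 + 3*(-16))²/9)² = (-39 + (2 - 48)²/9)² = (-39 + (⅑)*(-46)²)² = (-39 + (⅑)*2116)² = (-39 + 2116/9)² = (1765/9)² = 3115225/81 ≈ 38460.)
√(d - 265448) = √(3115225/81 - 265448) = √(-18386063/81) = I*√18386063/9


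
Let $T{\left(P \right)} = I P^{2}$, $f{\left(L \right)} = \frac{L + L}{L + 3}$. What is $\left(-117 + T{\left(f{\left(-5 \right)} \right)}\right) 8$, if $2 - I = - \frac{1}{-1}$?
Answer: $-736$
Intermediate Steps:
$I = 1$ ($I = 2 - - \frac{1}{-1} = 2 - \left(-1\right) \left(-1\right) = 2 - 1 = 1$)
$f{\left(L \right)} = \frac{2 L}{3 + L}$
$T{\left(P \right)} = P^{2}$ ($T{\left(P \right)} = 1 P^{2} = P^{2}$)
$\left(-117 + T{\left(f{\left(-5 \right)} \right)}\right) 8 = \left(-117 + \left(2 \left(-5\right) \frac{1}{3 - 5}\right)^{2}\right) 8 = \left(-117 + \left(2 \left(-5\right) \frac{1}{-2}\right)^{2}\right) 8 = \left(-117 + \left(2 \left(-5\right) \left(- \frac{1}{2}\right)\right)^{2}\right) 8 = \left(-117 + 5^{2}\right) 8 = \left(-117 + 25\right) 8 = \left(-92\right) 8 = -736$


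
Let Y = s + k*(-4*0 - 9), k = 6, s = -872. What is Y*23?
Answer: -21298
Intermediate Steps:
Y = -926 (Y = -872 + 6*(-4*0 - 9) = -872 + 6*(0 - 9) = -872 + 6*(-9) = -872 - 54 = -926)
Y*23 = -926*23 = -21298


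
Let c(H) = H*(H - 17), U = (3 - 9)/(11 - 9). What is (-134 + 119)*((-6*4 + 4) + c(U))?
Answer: -600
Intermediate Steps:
U = -3 (U = -6/2 = -6*½ = -3)
c(H) = H*(-17 + H)
(-134 + 119)*((-6*4 + 4) + c(U)) = (-134 + 119)*((-6*4 + 4) - 3*(-17 - 3)) = -15*((-24 + 4) - 3*(-20)) = -15*(-20 + 60) = -15*40 = -600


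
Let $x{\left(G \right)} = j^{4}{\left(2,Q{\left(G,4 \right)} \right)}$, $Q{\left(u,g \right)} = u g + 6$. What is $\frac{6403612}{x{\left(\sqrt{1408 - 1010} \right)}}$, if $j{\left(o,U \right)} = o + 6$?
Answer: $\frac{1600903}{1024} \approx 1563.4$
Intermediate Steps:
$Q{\left(u,g \right)} = 6 + g u$ ($Q{\left(u,g \right)} = g u + 6 = 6 + g u$)
$j{\left(o,U \right)} = 6 + o$
$x{\left(G \right)} = 4096$ ($x{\left(G \right)} = \left(6 + 2\right)^{4} = 8^{4} = 4096$)
$\frac{6403612}{x{\left(\sqrt{1408 - 1010} \right)}} = \frac{6403612}{4096} = 6403612 \cdot \frac{1}{4096} = \frac{1600903}{1024}$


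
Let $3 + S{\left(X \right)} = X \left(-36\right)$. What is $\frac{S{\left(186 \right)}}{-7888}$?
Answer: $\frac{231}{272} \approx 0.84927$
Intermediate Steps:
$S{\left(X \right)} = -3 - 36 X$ ($S{\left(X \right)} = -3 + X \left(-36\right) = -3 - 36 X$)
$\frac{S{\left(186 \right)}}{-7888} = \frac{-3 - 6696}{-7888} = \left(-3 - 6696\right) \left(- \frac{1}{7888}\right) = \left(-6699\right) \left(- \frac{1}{7888}\right) = \frac{231}{272}$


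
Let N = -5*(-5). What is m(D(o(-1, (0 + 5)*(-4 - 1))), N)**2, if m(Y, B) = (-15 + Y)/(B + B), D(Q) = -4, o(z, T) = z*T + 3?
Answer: 361/2500 ≈ 0.14440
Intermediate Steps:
N = 25
o(z, T) = 3 + T*z (o(z, T) = T*z + 3 = 3 + T*z)
m(Y, B) = (-15 + Y)/(2*B) (m(Y, B) = (-15 + Y)/((2*B)) = (-15 + Y)*(1/(2*B)) = (-15 + Y)/(2*B))
m(D(o(-1, (0 + 5)*(-4 - 1))), N)**2 = ((1/2)*(-15 - 4)/25)**2 = ((1/2)*(1/25)*(-19))**2 = (-19/50)**2 = 361/2500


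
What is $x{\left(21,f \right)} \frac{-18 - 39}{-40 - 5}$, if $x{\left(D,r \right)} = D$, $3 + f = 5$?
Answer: $\frac{133}{5} \approx 26.6$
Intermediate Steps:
$f = 2$ ($f = -3 + 5 = 2$)
$x{\left(21,f \right)} \frac{-18 - 39}{-40 - 5} = 21 \frac{-18 - 39}{-40 - 5} = 21 \left(- \frac{57}{-45}\right) = 21 \left(\left(-57\right) \left(- \frac{1}{45}\right)\right) = 21 \cdot \frac{19}{15} = \frac{133}{5}$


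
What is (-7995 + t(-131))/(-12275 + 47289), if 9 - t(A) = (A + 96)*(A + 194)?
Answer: -141/854 ≈ -0.16511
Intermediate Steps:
t(A) = 9 - (96 + A)*(194 + A) (t(A) = 9 - (A + 96)*(A + 194) = 9 - (96 + A)*(194 + A))
(-7995 + t(-131))/(-12275 + 47289) = (-7995 + (-18615 - 1*(-131)² - 290*(-131)))/(-12275 + 47289) = (-7995 + (-18615 - 1*17161 + 37990))/35014 = (-7995 + (-18615 - 17161 + 37990))*(1/35014) = (-7995 + 2214)*(1/35014) = -5781*1/35014 = -141/854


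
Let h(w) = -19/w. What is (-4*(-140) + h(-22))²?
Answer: 152250921/484 ≈ 3.1457e+5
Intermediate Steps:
(-4*(-140) + h(-22))² = (-4*(-140) - 19/(-22))² = (560 - 19*(-1/22))² = (560 + 19/22)² = (12339/22)² = 152250921/484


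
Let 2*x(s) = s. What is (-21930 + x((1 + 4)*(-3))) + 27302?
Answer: 10729/2 ≈ 5364.5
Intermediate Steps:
x(s) = s/2
(-21930 + x((1 + 4)*(-3))) + 27302 = (-21930 + ((1 + 4)*(-3))/2) + 27302 = (-21930 + (5*(-3))/2) + 27302 = (-21930 + (½)*(-15)) + 27302 = (-21930 - 15/2) + 27302 = -43875/2 + 27302 = 10729/2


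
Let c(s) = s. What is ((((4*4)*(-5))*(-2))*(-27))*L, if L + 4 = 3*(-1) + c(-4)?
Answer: 47520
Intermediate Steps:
L = -11 (L = -4 + (3*(-1) - 4) = -4 + (-3 - 4) = -4 - 7 = -11)
((((4*4)*(-5))*(-2))*(-27))*L = ((((4*4)*(-5))*(-2))*(-27))*(-11) = (((16*(-5))*(-2))*(-27))*(-11) = (-80*(-2)*(-27))*(-11) = (160*(-27))*(-11) = -4320*(-11) = 47520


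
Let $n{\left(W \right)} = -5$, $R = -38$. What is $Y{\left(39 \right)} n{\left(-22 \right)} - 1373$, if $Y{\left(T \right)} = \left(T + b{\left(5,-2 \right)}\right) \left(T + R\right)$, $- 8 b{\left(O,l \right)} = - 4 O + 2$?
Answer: $- \frac{6317}{4} \approx -1579.3$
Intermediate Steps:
$b{\left(O,l \right)} = - \frac{1}{4} + \frac{O}{2}$ ($b{\left(O,l \right)} = - \frac{- 4 O + 2}{8} = - \frac{2 - 4 O}{8} = - \frac{1}{4} + \frac{O}{2}$)
$Y{\left(T \right)} = \left(-38 + T\right) \left(\frac{9}{4} + T\right)$ ($Y{\left(T \right)} = \left(T + \left(- \frac{1}{4} + \frac{1}{2} \cdot 5\right)\right) \left(T - 38\right) = \left(T + \left(- \frac{1}{4} + \frac{5}{2}\right)\right) \left(-38 + T\right) = \left(T + \frac{9}{4}\right) \left(-38 + T\right) = \left(\frac{9}{4} + T\right) \left(-38 + T\right) = \left(-38 + T\right) \left(\frac{9}{4} + T\right)$)
$Y{\left(39 \right)} n{\left(-22 \right)} - 1373 = \left(- \frac{171}{2} + 39^{2} - \frac{5577}{4}\right) \left(-5\right) - 1373 = \left(- \frac{171}{2} + 1521 - \frac{5577}{4}\right) \left(-5\right) - 1373 = \frac{165}{4} \left(-5\right) - 1373 = - \frac{825}{4} - 1373 = - \frac{6317}{4}$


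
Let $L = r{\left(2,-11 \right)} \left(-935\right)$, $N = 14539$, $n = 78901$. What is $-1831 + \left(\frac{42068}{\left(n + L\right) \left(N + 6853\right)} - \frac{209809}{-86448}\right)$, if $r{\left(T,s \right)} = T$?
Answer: $- \frac{5426789001700903}{2967772720752} \approx -1828.6$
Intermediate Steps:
$L = -1870$ ($L = 2 \left(-935\right) = -1870$)
$-1831 + \left(\frac{42068}{\left(n + L\right) \left(N + 6853\right)} - \frac{209809}{-86448}\right) = -1831 + \left(\frac{42068}{\left(78901 - 1870\right) \left(14539 + 6853\right)} - \frac{209809}{-86448}\right) = -1831 + \left(\frac{42068}{77031 \cdot 21392} - - \frac{209809}{86448}\right) = -1831 + \left(\frac{42068}{1647847152} + \frac{209809}{86448}\right) = -1831 + \left(42068 \cdot \frac{1}{1647847152} + \frac{209809}{86448}\right) = -1831 + \left(\frac{10517}{411961788} + \frac{209809}{86448}\right) = -1831 + \frac{7202849996009}{2967772720752} = - \frac{5426789001700903}{2967772720752}$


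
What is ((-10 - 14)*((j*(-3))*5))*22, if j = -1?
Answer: -7920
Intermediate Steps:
((-10 - 14)*((j*(-3))*5))*22 = ((-10 - 14)*(-1*(-3)*5))*22 = -72*5*22 = -24*15*22 = -360*22 = -7920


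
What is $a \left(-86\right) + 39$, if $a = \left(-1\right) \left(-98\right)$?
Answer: $-8389$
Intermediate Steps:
$a = 98$
$a \left(-86\right) + 39 = 98 \left(-86\right) + 39 = -8428 + 39 = -8389$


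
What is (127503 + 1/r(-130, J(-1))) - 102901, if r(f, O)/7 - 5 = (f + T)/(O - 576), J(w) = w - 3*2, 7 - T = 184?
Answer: 554874091/22554 ≈ 24602.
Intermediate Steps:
T = -177 (T = 7 - 1*184 = 7 - 184 = -177)
J(w) = -6 + w (J(w) = w - 6 = -6 + w)
r(f, O) = 35 + 7*(-177 + f)/(-576 + O) (r(f, O) = 35 + 7*((f - 177)/(O - 576)) = 35 + 7*((-177 + f)/(-576 + O)) = 35 + 7*(-177 + f)/(-576 + O))
(127503 + 1/r(-130, J(-1))) - 102901 = (127503 + 1/(7*(-3057 - 130 + 5*(-6 - 1))/(-576 + (-6 - 1)))) - 102901 = (127503 + 1/(7*(-3057 - 130 + 5*(-7))/(-576 - 7))) - 102901 = (127503 + 1/(7*(-3057 - 130 - 35)/(-583))) - 102901 = (127503 + 1/(7*(-1/583)*(-3222))) - 102901 = (127503 + 1/(22554/583)) - 102901 = (127503 + 583/22554) - 102901 = 2875703245/22554 - 102901 = 554874091/22554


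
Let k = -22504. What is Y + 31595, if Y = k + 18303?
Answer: 27394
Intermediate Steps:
Y = -4201 (Y = -22504 + 18303 = -4201)
Y + 31595 = -4201 + 31595 = 27394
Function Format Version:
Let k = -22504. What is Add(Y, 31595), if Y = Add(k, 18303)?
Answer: 27394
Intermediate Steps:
Y = -4201 (Y = Add(-22504, 18303) = -4201)
Add(Y, 31595) = Add(-4201, 31595) = 27394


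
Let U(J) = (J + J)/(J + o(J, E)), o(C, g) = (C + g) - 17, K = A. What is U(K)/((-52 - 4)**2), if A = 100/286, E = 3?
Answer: -25/1491168 ≈ -1.6765e-5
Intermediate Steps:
A = 50/143 (A = 100*(1/286) = 50/143 ≈ 0.34965)
K = 50/143 ≈ 0.34965
o(C, g) = -17 + C + g
U(J) = 2*J/(-14 + 2*J) (U(J) = (J + J)/(J + (-17 + J + 3)) = (2*J)/(J + (-14 + J)) = (2*J)/(-14 + 2*J) = 2*J/(-14 + 2*J))
U(K)/((-52 - 4)**2) = (50/(143*(-7 + 50/143)))/((-52 - 4)**2) = (50/(143*(-951/143)))/((-56)**2) = ((50/143)*(-143/951))/3136 = -50/951*1/3136 = -25/1491168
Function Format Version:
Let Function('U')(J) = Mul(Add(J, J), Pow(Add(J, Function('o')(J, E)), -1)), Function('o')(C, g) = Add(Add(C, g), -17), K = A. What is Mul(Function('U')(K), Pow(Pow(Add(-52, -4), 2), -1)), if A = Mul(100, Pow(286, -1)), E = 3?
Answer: Rational(-25, 1491168) ≈ -1.6765e-5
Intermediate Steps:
A = Rational(50, 143) (A = Mul(100, Rational(1, 286)) = Rational(50, 143) ≈ 0.34965)
K = Rational(50, 143) ≈ 0.34965
Function('o')(C, g) = Add(-17, C, g)
Function('U')(J) = Mul(2, J, Pow(Add(-14, Mul(2, J)), -1)) (Function('U')(J) = Mul(Add(J, J), Pow(Add(J, Add(-17, J, 3)), -1)) = Mul(Mul(2, J), Pow(Add(J, Add(-14, J)), -1)) = Mul(Mul(2, J), Pow(Add(-14, Mul(2, J)), -1)) = Mul(2, J, Pow(Add(-14, Mul(2, J)), -1)))
Mul(Function('U')(K), Pow(Pow(Add(-52, -4), 2), -1)) = Mul(Mul(Rational(50, 143), Pow(Add(-7, Rational(50, 143)), -1)), Pow(Pow(Add(-52, -4), 2), -1)) = Mul(Mul(Rational(50, 143), Pow(Rational(-951, 143), -1)), Pow(Pow(-56, 2), -1)) = Mul(Mul(Rational(50, 143), Rational(-143, 951)), Pow(3136, -1)) = Mul(Rational(-50, 951), Rational(1, 3136)) = Rational(-25, 1491168)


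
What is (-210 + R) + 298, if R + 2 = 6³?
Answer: 302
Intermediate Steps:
R = 214 (R = -2 + 6³ = -2 + 216 = 214)
(-210 + R) + 298 = (-210 + 214) + 298 = 4 + 298 = 302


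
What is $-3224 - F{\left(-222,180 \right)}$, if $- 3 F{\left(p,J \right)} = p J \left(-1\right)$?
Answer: $10096$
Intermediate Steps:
$F{\left(p,J \right)} = \frac{J p}{3}$ ($F{\left(p,J \right)} = - \frac{p J \left(-1\right)}{3} = - \frac{J p \left(-1\right)}{3} = - \frac{\left(-1\right) J p}{3} = \frac{J p}{3}$)
$-3224 - F{\left(-222,180 \right)} = -3224 - \frac{1}{3} \cdot 180 \left(-222\right) = -3224 - -13320 = -3224 + 13320 = 10096$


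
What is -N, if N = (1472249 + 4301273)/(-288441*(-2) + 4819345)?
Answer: -5773522/5396227 ≈ -1.0699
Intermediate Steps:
N = 5773522/5396227 (N = 5773522/(576882 + 4819345) = 5773522/5396227 ≈ 1.0699)
-N = -1*5773522/5396227 = -5773522/5396227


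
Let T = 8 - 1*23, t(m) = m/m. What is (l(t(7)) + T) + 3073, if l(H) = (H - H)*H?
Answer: 3058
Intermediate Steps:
t(m) = 1
l(H) = 0 (l(H) = 0*H = 0)
T = -15 (T = 8 - 23 = -15)
(l(t(7)) + T) + 3073 = (0 - 15) + 3073 = -15 + 3073 = 3058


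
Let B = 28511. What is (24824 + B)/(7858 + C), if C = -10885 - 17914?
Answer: -53335/20941 ≈ -2.5469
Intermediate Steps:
C = -28799
(24824 + B)/(7858 + C) = (24824 + 28511)/(7858 - 28799) = 53335/(-20941) = 53335*(-1/20941) = -53335/20941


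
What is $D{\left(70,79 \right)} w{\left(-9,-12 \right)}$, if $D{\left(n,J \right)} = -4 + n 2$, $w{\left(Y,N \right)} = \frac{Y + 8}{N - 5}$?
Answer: $8$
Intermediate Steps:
$w{\left(Y,N \right)} = \frac{8 + Y}{-5 + N}$
$D{\left(n,J \right)} = -4 + 2 n$
$D{\left(70,79 \right)} w{\left(-9,-12 \right)} = \left(-4 + 2 \cdot 70\right) \frac{8 - 9}{-5 - 12} = \left(-4 + 140\right) \frac{1}{-17} \left(-1\right) = 136 \left(\left(- \frac{1}{17}\right) \left(-1\right)\right) = 136 \cdot \frac{1}{17} = 8$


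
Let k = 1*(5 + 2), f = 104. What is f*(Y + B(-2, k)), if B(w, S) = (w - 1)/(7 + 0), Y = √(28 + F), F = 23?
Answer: -312/7 + 104*√51 ≈ 698.14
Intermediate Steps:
Y = √51 (Y = √(28 + 23) = √51 ≈ 7.1414)
k = 7 (k = 1*7 = 7)
B(w, S) = -⅐ + w/7 (B(w, S) = (-1 + w)/7 = (-1 + w)*(⅐) = -⅐ + w/7)
f*(Y + B(-2, k)) = 104*(√51 + (-⅐ + (⅐)*(-2))) = 104*(√51 + (-⅐ - 2/7)) = 104*(√51 - 3/7) = 104*(-3/7 + √51) = -312/7 + 104*√51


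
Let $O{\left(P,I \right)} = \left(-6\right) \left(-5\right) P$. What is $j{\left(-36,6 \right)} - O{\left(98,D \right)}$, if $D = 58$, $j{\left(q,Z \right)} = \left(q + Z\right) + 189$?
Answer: $-2781$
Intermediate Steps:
$j{\left(q,Z \right)} = 189 + Z + q$ ($j{\left(q,Z \right)} = \left(Z + q\right) + 189 = 189 + Z + q$)
$O{\left(P,I \right)} = 30 P$
$j{\left(-36,6 \right)} - O{\left(98,D \right)} = \left(189 + 6 - 36\right) - 30 \cdot 98 = 159 - 2940 = -2781$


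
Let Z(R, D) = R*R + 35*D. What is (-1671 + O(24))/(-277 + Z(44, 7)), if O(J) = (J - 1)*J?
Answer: -1119/1904 ≈ -0.58771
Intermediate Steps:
O(J) = J*(-1 + J) (O(J) = (-1 + J)*J = J*(-1 + J))
Z(R, D) = R² + 35*D
(-1671 + O(24))/(-277 + Z(44, 7)) = (-1671 + 24*(-1 + 24))/(-277 + (44² + 35*7)) = (-1671 + 24*23)/(-277 + (1936 + 245)) = (-1671 + 552)/(-277 + 2181) = -1119/1904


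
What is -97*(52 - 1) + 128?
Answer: -4819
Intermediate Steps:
-97*(52 - 1) + 128 = -97*51 + 128 = -4947 + 128 = -4819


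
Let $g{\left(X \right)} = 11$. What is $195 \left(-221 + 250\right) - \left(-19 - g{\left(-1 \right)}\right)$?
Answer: $5685$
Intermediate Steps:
$195 \left(-221 + 250\right) - \left(-19 - g{\left(-1 \right)}\right) = 195 \left(-221 + 250\right) + \left(\left(11 + 36\right) - 17\right) = 195 \cdot 29 + \left(47 - 17\right) = 5655 + 30 = 5685$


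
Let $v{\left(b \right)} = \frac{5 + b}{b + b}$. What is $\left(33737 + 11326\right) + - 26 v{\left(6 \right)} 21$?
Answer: $\frac{89125}{2} \approx 44563.0$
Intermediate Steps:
$v{\left(b \right)} = \frac{5 + b}{2 b}$
$\left(33737 + 11326\right) + - 26 v{\left(6 \right)} 21 = \left(33737 + 11326\right) + - 26 \frac{5 + 6}{2 \cdot 6} \cdot 21 = 45063 + - 26 \cdot \frac{1}{2} \cdot \frac{1}{6} \cdot 11 \cdot 21 = 45063 + \left(-26\right) \frac{11}{12} \cdot 21 = 45063 - \frac{1001}{2} = \frac{89125}{2}$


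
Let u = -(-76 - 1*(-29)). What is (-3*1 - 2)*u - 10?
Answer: -245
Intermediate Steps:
u = 47 (u = -(-76 + 29) = -1*(-47) = 47)
(-3*1 - 2)*u - 10 = (-3*1 - 2)*47 - 10 = (-3 - 2)*47 - 10 = -5*47 - 10 = -235 - 10 = -245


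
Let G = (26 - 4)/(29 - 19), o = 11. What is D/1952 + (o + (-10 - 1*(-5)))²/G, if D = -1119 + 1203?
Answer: 88071/5368 ≈ 16.407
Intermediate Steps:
D = 84
G = 11/5 (G = 22/10 = 22*(⅒) = 11/5 ≈ 2.2000)
D/1952 + (o + (-10 - 1*(-5)))²/G = 84/1952 + (11 + (-10 - 1*(-5)))²/(11/5) = 84*(1/1952) + (11 + (-10 + 5))²*(5/11) = 21/488 + (11 - 5)²*(5/11) = 21/488 + 6²*(5/11) = 21/488 + 36*(5/11) = 21/488 + 180/11 = 88071/5368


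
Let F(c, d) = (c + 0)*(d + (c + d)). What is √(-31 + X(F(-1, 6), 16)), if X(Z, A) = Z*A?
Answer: 3*I*√23 ≈ 14.387*I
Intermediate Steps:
F(c, d) = c*(c + 2*d)
X(Z, A) = A*Z
√(-31 + X(F(-1, 6), 16)) = √(-31 + 16*(-(-1 + 2*6))) = √(-31 + 16*(-(-1 + 12))) = √(-31 + 16*(-1*11)) = √(-31 + 16*(-11)) = √(-31 - 176) = √(-207) = 3*I*√23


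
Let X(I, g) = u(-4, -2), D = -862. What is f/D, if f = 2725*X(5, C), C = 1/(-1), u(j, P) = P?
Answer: 2725/431 ≈ 6.3225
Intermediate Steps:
C = -1 (C = 1*(-1) = -1)
X(I, g) = -2
f = -5450 (f = 2725*(-2) = -5450)
f/D = -5450/(-862) = -5450*(-1/862) = 2725/431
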